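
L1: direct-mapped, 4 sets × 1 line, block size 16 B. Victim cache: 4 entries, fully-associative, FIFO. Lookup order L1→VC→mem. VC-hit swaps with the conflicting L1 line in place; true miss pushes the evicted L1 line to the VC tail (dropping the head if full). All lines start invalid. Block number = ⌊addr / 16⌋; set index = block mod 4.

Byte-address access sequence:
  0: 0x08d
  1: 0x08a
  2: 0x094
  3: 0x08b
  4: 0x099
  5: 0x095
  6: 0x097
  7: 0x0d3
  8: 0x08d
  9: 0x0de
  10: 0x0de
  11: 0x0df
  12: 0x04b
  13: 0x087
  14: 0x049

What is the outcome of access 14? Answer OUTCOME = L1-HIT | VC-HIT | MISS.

OUTCOME = VC-HIT

  [0] addr=0x8d blk=8 s=0: MISS | VC []
  [1] addr=0x8a blk=8 s=0: L1-HIT | VC []
  [2] addr=0x94 blk=9 s=1: MISS | VC []
  [3] addr=0x8b blk=8 s=0: L1-HIT | VC []
  [4] addr=0x99 blk=9 s=1: L1-HIT | VC []
  [5] addr=0x95 blk=9 s=1: L1-HIT | VC []
  [6] addr=0x97 blk=9 s=1: L1-HIT | VC []
  [7] addr=0xd3 blk=13 s=1: MISS | VC [9]
  [8] addr=0x8d blk=8 s=0: L1-HIT | VC [9]
  [9] addr=0xde blk=13 s=1: L1-HIT | VC [9]
  [10] addr=0xde blk=13 s=1: L1-HIT | VC [9]
  [11] addr=0xdf blk=13 s=1: L1-HIT | VC [9]
  [12] addr=0x4b blk=4 s=0: MISS | VC [9, 8]
  [13] addr=0x87 blk=8 s=0: VC-HIT | VC [9, 4]
  [14] addr=0x49 blk=4 s=0: VC-HIT | VC [9, 8]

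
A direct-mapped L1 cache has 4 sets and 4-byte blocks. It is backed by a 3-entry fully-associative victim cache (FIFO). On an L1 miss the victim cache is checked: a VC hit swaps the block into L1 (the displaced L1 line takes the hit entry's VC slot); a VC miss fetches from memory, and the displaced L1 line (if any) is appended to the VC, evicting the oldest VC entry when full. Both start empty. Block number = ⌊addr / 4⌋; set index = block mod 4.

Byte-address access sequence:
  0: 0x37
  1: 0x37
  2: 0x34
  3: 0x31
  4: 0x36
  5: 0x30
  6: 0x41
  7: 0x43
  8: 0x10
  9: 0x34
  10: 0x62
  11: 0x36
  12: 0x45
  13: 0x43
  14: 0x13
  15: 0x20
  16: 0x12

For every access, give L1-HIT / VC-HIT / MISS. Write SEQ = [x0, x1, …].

#0 0x37→b13/s1 MISS; vc=[]
#1 0x37→b13/s1 L1-HIT; vc=[]
#2 0x34→b13/s1 L1-HIT; vc=[]
#3 0x31→b12/s0 MISS; vc=[]
#4 0x36→b13/s1 L1-HIT; vc=[]
#5 0x30→b12/s0 L1-HIT; vc=[]
#6 0x41→b16/s0 MISS; vc=[12]
#7 0x43→b16/s0 L1-HIT; vc=[12]
#8 0x10→b4/s0 MISS; vc=[12,16]
#9 0x34→b13/s1 L1-HIT; vc=[12,16]
#10 0x62→b24/s0 MISS; vc=[12,16,4]
#11 0x36→b13/s1 L1-HIT; vc=[12,16,4]
#12 0x45→b17/s1 MISS; vc=[16,4,13]
#13 0x43→b16/s0 VC-HIT; vc=[24,4,13]
#14 0x13→b4/s0 VC-HIT; vc=[24,16,13]
#15 0x20→b8/s0 MISS; vc=[16,13,4]
#16 0x12→b4/s0 VC-HIT; vc=[16,13,8]

SEQ = [MISS, L1-HIT, L1-HIT, MISS, L1-HIT, L1-HIT, MISS, L1-HIT, MISS, L1-HIT, MISS, L1-HIT, MISS, VC-HIT, VC-HIT, MISS, VC-HIT]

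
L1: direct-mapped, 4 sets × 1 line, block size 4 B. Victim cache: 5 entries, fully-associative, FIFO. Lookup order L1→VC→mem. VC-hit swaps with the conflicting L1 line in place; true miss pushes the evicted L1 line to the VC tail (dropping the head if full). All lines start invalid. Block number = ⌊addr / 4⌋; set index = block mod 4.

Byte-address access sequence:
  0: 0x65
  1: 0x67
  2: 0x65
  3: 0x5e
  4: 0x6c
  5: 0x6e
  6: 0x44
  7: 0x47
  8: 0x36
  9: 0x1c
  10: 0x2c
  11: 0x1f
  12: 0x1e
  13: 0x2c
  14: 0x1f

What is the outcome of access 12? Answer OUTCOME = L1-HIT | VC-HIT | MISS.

OUTCOME = L1-HIT

#0 0x65→b25/s1 MISS; vc=[]
#1 0x67→b25/s1 L1-HIT; vc=[]
#2 0x65→b25/s1 L1-HIT; vc=[]
#3 0x5e→b23/s3 MISS; vc=[]
#4 0x6c→b27/s3 MISS; vc=[23]
#5 0x6e→b27/s3 L1-HIT; vc=[23]
#6 0x44→b17/s1 MISS; vc=[23,25]
#7 0x47→b17/s1 L1-HIT; vc=[23,25]
#8 0x36→b13/s1 MISS; vc=[23,25,17]
#9 0x1c→b7/s3 MISS; vc=[23,25,17,27]
#10 0x2c→b11/s3 MISS; vc=[23,25,17,27,7]
#11 0x1f→b7/s3 VC-HIT; vc=[23,25,17,27,11]
#12 0x1e→b7/s3 L1-HIT; vc=[23,25,17,27,11]
#13 0x2c→b11/s3 VC-HIT; vc=[23,25,17,27,7]
#14 0x1f→b7/s3 VC-HIT; vc=[23,25,17,27,11]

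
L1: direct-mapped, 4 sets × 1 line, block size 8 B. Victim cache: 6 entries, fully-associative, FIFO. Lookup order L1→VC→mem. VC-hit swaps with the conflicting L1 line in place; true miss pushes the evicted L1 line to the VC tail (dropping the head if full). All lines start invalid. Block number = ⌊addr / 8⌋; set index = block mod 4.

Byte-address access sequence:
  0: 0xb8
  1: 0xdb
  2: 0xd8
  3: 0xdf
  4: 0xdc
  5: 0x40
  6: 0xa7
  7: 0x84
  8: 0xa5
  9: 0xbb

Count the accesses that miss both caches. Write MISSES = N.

MISSES = 5

0: 0xb8 (blk 23, set 3) → MISS  vc=[]
1: 0xdb (blk 27, set 3) → MISS  vc=[23]
2: 0xd8 (blk 27, set 3) → L1-HIT  vc=[23]
3: 0xdf (blk 27, set 3) → L1-HIT  vc=[23]
4: 0xdc (blk 27, set 3) → L1-HIT  vc=[23]
5: 0x40 (blk 8, set 0) → MISS  vc=[23]
6: 0xa7 (blk 20, set 0) → MISS  vc=[23, 8]
7: 0x84 (blk 16, set 0) → MISS  vc=[23, 8, 20]
8: 0xa5 (blk 20, set 0) → VC-HIT  vc=[23, 8, 16]
9: 0xbb (blk 23, set 3) → VC-HIT  vc=[27, 8, 16]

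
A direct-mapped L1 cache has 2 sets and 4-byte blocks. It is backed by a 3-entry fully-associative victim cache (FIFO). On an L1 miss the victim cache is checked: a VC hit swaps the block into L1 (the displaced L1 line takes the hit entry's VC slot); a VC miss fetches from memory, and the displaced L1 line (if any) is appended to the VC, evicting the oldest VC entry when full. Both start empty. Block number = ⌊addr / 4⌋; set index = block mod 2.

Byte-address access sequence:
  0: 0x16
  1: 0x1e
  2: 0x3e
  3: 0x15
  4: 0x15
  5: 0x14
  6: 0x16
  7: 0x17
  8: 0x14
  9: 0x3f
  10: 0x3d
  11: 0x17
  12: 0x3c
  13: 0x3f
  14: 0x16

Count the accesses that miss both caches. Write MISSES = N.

  [0] addr=0x16 blk=5 s=1: MISS | VC []
  [1] addr=0x1e blk=7 s=1: MISS | VC [5]
  [2] addr=0x3e blk=15 s=1: MISS | VC [5, 7]
  [3] addr=0x15 blk=5 s=1: VC-HIT | VC [15, 7]
  [4] addr=0x15 blk=5 s=1: L1-HIT | VC [15, 7]
  [5] addr=0x14 blk=5 s=1: L1-HIT | VC [15, 7]
  [6] addr=0x16 blk=5 s=1: L1-HIT | VC [15, 7]
  [7] addr=0x17 blk=5 s=1: L1-HIT | VC [15, 7]
  [8] addr=0x14 blk=5 s=1: L1-HIT | VC [15, 7]
  [9] addr=0x3f blk=15 s=1: VC-HIT | VC [5, 7]
  [10] addr=0x3d blk=15 s=1: L1-HIT | VC [5, 7]
  [11] addr=0x17 blk=5 s=1: VC-HIT | VC [15, 7]
  [12] addr=0x3c blk=15 s=1: VC-HIT | VC [5, 7]
  [13] addr=0x3f blk=15 s=1: L1-HIT | VC [5, 7]
  [14] addr=0x16 blk=5 s=1: VC-HIT | VC [15, 7]

MISSES = 3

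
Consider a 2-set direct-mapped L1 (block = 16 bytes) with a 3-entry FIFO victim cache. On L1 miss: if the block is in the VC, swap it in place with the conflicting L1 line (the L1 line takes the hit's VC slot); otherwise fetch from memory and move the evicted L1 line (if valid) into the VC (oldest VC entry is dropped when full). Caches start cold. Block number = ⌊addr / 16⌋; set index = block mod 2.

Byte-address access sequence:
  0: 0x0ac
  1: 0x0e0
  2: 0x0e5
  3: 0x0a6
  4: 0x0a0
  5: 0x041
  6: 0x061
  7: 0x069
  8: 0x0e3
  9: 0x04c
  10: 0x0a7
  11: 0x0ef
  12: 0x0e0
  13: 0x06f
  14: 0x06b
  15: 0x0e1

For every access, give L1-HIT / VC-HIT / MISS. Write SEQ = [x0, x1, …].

SEQ = [MISS, MISS, L1-HIT, VC-HIT, L1-HIT, MISS, MISS, L1-HIT, VC-HIT, VC-HIT, VC-HIT, VC-HIT, L1-HIT, VC-HIT, L1-HIT, VC-HIT]

0: 0xac (blk 10, set 0) → MISS  vc=[]
1: 0xe0 (blk 14, set 0) → MISS  vc=[10]
2: 0xe5 (blk 14, set 0) → L1-HIT  vc=[10]
3: 0xa6 (blk 10, set 0) → VC-HIT  vc=[14]
4: 0xa0 (blk 10, set 0) → L1-HIT  vc=[14]
5: 0x41 (blk 4, set 0) → MISS  vc=[14, 10]
6: 0x61 (blk 6, set 0) → MISS  vc=[14, 10, 4]
7: 0x69 (blk 6, set 0) → L1-HIT  vc=[14, 10, 4]
8: 0xe3 (blk 14, set 0) → VC-HIT  vc=[6, 10, 4]
9: 0x4c (blk 4, set 0) → VC-HIT  vc=[6, 10, 14]
10: 0xa7 (blk 10, set 0) → VC-HIT  vc=[6, 4, 14]
11: 0xef (blk 14, set 0) → VC-HIT  vc=[6, 4, 10]
12: 0xe0 (blk 14, set 0) → L1-HIT  vc=[6, 4, 10]
13: 0x6f (blk 6, set 0) → VC-HIT  vc=[14, 4, 10]
14: 0x6b (blk 6, set 0) → L1-HIT  vc=[14, 4, 10]
15: 0xe1 (blk 14, set 0) → VC-HIT  vc=[6, 4, 10]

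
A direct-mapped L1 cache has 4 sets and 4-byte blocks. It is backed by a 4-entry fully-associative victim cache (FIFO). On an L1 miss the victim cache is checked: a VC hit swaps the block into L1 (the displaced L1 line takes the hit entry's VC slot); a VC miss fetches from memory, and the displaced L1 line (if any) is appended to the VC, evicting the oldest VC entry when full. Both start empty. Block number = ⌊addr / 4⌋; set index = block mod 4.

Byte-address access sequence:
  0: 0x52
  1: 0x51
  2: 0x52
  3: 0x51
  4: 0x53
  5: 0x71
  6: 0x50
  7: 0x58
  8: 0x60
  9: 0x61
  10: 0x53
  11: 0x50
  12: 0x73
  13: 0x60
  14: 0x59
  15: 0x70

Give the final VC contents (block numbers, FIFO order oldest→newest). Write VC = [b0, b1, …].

0: 0x52 (blk 20, set 0) → MISS  vc=[]
1: 0x51 (blk 20, set 0) → L1-HIT  vc=[]
2: 0x52 (blk 20, set 0) → L1-HIT  vc=[]
3: 0x51 (blk 20, set 0) → L1-HIT  vc=[]
4: 0x53 (blk 20, set 0) → L1-HIT  vc=[]
5: 0x71 (blk 28, set 0) → MISS  vc=[20]
6: 0x50 (blk 20, set 0) → VC-HIT  vc=[28]
7: 0x58 (blk 22, set 2) → MISS  vc=[28]
8: 0x60 (blk 24, set 0) → MISS  vc=[28, 20]
9: 0x61 (blk 24, set 0) → L1-HIT  vc=[28, 20]
10: 0x53 (blk 20, set 0) → VC-HIT  vc=[28, 24]
11: 0x50 (blk 20, set 0) → L1-HIT  vc=[28, 24]
12: 0x73 (blk 28, set 0) → VC-HIT  vc=[20, 24]
13: 0x60 (blk 24, set 0) → VC-HIT  vc=[20, 28]
14: 0x59 (blk 22, set 2) → L1-HIT  vc=[20, 28]
15: 0x70 (blk 28, set 0) → VC-HIT  vc=[20, 24]

VC = [20, 24]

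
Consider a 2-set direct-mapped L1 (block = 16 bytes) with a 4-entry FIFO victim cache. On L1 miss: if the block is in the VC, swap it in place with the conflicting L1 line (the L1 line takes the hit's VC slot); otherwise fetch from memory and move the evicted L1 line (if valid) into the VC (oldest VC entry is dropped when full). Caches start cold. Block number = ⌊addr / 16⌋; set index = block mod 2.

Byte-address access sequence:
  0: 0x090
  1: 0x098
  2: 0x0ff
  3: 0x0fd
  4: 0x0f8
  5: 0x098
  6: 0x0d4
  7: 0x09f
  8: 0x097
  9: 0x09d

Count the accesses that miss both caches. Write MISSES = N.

#0 0x90→b9/s1 MISS; vc=[]
#1 0x98→b9/s1 L1-HIT; vc=[]
#2 0xff→b15/s1 MISS; vc=[9]
#3 0xfd→b15/s1 L1-HIT; vc=[9]
#4 0xf8→b15/s1 L1-HIT; vc=[9]
#5 0x98→b9/s1 VC-HIT; vc=[15]
#6 0xd4→b13/s1 MISS; vc=[15,9]
#7 0x9f→b9/s1 VC-HIT; vc=[15,13]
#8 0x97→b9/s1 L1-HIT; vc=[15,13]
#9 0x9d→b9/s1 L1-HIT; vc=[15,13]

MISSES = 3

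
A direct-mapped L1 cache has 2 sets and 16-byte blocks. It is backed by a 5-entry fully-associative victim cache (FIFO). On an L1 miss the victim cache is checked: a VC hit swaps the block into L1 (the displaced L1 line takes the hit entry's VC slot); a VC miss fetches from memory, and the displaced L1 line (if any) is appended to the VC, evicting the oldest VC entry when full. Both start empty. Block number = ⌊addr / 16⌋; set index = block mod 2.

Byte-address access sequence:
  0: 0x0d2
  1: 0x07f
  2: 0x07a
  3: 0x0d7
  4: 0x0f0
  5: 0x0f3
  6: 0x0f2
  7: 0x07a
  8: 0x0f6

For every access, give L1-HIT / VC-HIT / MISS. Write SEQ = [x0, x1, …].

SEQ = [MISS, MISS, L1-HIT, VC-HIT, MISS, L1-HIT, L1-HIT, VC-HIT, VC-HIT]

0: 0xd2 (blk 13, set 1) → MISS  vc=[]
1: 0x7f (blk 7, set 1) → MISS  vc=[13]
2: 0x7a (blk 7, set 1) → L1-HIT  vc=[13]
3: 0xd7 (blk 13, set 1) → VC-HIT  vc=[7]
4: 0xf0 (blk 15, set 1) → MISS  vc=[7, 13]
5: 0xf3 (blk 15, set 1) → L1-HIT  vc=[7, 13]
6: 0xf2 (blk 15, set 1) → L1-HIT  vc=[7, 13]
7: 0x7a (blk 7, set 1) → VC-HIT  vc=[15, 13]
8: 0xf6 (blk 15, set 1) → VC-HIT  vc=[7, 13]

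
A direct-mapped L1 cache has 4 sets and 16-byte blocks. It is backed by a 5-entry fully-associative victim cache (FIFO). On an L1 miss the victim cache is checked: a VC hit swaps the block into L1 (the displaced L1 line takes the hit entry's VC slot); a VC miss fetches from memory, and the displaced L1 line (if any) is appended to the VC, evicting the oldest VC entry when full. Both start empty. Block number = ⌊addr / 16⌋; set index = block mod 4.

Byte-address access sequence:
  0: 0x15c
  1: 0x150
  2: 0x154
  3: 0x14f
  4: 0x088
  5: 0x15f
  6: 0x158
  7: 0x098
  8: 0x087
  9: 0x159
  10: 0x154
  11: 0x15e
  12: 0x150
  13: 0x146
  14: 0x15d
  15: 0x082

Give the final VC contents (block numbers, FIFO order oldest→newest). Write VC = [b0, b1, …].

VC = [20, 9]

#0 0x15c→b21/s1 MISS; vc=[]
#1 0x150→b21/s1 L1-HIT; vc=[]
#2 0x154→b21/s1 L1-HIT; vc=[]
#3 0x14f→b20/s0 MISS; vc=[]
#4 0x88→b8/s0 MISS; vc=[20]
#5 0x15f→b21/s1 L1-HIT; vc=[20]
#6 0x158→b21/s1 L1-HIT; vc=[20]
#7 0x98→b9/s1 MISS; vc=[20,21]
#8 0x87→b8/s0 L1-HIT; vc=[20,21]
#9 0x159→b21/s1 VC-HIT; vc=[20,9]
#10 0x154→b21/s1 L1-HIT; vc=[20,9]
#11 0x15e→b21/s1 L1-HIT; vc=[20,9]
#12 0x150→b21/s1 L1-HIT; vc=[20,9]
#13 0x146→b20/s0 VC-HIT; vc=[8,9]
#14 0x15d→b21/s1 L1-HIT; vc=[8,9]
#15 0x82→b8/s0 VC-HIT; vc=[20,9]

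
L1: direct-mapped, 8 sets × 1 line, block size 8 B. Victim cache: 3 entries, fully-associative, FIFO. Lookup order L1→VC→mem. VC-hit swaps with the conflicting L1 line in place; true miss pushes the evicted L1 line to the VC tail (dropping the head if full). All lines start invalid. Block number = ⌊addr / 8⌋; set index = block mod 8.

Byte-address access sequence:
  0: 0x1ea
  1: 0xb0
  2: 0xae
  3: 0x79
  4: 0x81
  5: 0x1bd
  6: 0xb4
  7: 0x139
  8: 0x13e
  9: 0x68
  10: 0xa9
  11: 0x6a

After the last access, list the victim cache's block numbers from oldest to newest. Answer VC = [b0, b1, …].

  [0] addr=0x1ea blk=61 s=5: MISS | VC []
  [1] addr=0xb0 blk=22 s=6: MISS | VC []
  [2] addr=0xae blk=21 s=5: MISS | VC [61]
  [3] addr=0x79 blk=15 s=7: MISS | VC [61]
  [4] addr=0x81 blk=16 s=0: MISS | VC [61]
  [5] addr=0x1bd blk=55 s=7: MISS | VC [61, 15]
  [6] addr=0xb4 blk=22 s=6: L1-HIT | VC [61, 15]
  [7] addr=0x139 blk=39 s=7: MISS | VC [61, 15, 55]
  [8] addr=0x13e blk=39 s=7: L1-HIT | VC [61, 15, 55]
  [9] addr=0x68 blk=13 s=5: MISS | VC [15, 55, 21]
  [10] addr=0xa9 blk=21 s=5: VC-HIT | VC [15, 55, 13]
  [11] addr=0x6a blk=13 s=5: VC-HIT | VC [15, 55, 21]

VC = [15, 55, 21]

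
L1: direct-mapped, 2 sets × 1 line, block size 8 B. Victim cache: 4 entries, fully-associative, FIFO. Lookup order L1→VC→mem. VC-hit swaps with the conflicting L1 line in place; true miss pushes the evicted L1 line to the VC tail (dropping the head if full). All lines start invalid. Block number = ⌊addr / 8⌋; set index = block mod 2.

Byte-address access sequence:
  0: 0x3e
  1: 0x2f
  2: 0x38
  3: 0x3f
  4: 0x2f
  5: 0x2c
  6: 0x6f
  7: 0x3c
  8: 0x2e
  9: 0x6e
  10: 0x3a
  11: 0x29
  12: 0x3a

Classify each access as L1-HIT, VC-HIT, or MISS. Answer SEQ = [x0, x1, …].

SEQ = [MISS, MISS, VC-HIT, L1-HIT, VC-HIT, L1-HIT, MISS, VC-HIT, VC-HIT, VC-HIT, VC-HIT, VC-HIT, VC-HIT]

#0 0x3e→b7/s1 MISS; vc=[]
#1 0x2f→b5/s1 MISS; vc=[7]
#2 0x38→b7/s1 VC-HIT; vc=[5]
#3 0x3f→b7/s1 L1-HIT; vc=[5]
#4 0x2f→b5/s1 VC-HIT; vc=[7]
#5 0x2c→b5/s1 L1-HIT; vc=[7]
#6 0x6f→b13/s1 MISS; vc=[7,5]
#7 0x3c→b7/s1 VC-HIT; vc=[13,5]
#8 0x2e→b5/s1 VC-HIT; vc=[13,7]
#9 0x6e→b13/s1 VC-HIT; vc=[5,7]
#10 0x3a→b7/s1 VC-HIT; vc=[5,13]
#11 0x29→b5/s1 VC-HIT; vc=[7,13]
#12 0x3a→b7/s1 VC-HIT; vc=[5,13]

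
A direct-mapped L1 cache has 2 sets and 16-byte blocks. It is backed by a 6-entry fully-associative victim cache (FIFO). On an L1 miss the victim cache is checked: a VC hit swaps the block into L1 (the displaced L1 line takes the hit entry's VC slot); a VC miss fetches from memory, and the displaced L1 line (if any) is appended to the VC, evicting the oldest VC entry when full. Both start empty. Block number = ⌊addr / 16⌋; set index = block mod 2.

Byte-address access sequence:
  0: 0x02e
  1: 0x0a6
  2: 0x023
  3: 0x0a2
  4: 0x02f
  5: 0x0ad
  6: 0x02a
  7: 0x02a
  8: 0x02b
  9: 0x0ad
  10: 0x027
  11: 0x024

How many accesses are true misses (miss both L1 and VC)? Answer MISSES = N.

MISSES = 2

  [0] addr=0x2e blk=2 s=0: MISS | VC []
  [1] addr=0xa6 blk=10 s=0: MISS | VC [2]
  [2] addr=0x23 blk=2 s=0: VC-HIT | VC [10]
  [3] addr=0xa2 blk=10 s=0: VC-HIT | VC [2]
  [4] addr=0x2f blk=2 s=0: VC-HIT | VC [10]
  [5] addr=0xad blk=10 s=0: VC-HIT | VC [2]
  [6] addr=0x2a blk=2 s=0: VC-HIT | VC [10]
  [7] addr=0x2a blk=2 s=0: L1-HIT | VC [10]
  [8] addr=0x2b blk=2 s=0: L1-HIT | VC [10]
  [9] addr=0xad blk=10 s=0: VC-HIT | VC [2]
  [10] addr=0x27 blk=2 s=0: VC-HIT | VC [10]
  [11] addr=0x24 blk=2 s=0: L1-HIT | VC [10]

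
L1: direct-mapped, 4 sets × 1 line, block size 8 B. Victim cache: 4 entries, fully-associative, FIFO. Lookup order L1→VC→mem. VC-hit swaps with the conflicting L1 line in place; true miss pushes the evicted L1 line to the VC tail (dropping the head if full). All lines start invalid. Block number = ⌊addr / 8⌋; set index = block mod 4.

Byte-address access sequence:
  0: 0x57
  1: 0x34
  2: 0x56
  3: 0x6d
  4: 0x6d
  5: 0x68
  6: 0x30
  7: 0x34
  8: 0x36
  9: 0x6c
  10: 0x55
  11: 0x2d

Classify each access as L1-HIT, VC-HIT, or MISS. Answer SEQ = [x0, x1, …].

  [0] addr=0x57 blk=10 s=2: MISS | VC []
  [1] addr=0x34 blk=6 s=2: MISS | VC [10]
  [2] addr=0x56 blk=10 s=2: VC-HIT | VC [6]
  [3] addr=0x6d blk=13 s=1: MISS | VC [6]
  [4] addr=0x6d blk=13 s=1: L1-HIT | VC [6]
  [5] addr=0x68 blk=13 s=1: L1-HIT | VC [6]
  [6] addr=0x30 blk=6 s=2: VC-HIT | VC [10]
  [7] addr=0x34 blk=6 s=2: L1-HIT | VC [10]
  [8] addr=0x36 blk=6 s=2: L1-HIT | VC [10]
  [9] addr=0x6c blk=13 s=1: L1-HIT | VC [10]
  [10] addr=0x55 blk=10 s=2: VC-HIT | VC [6]
  [11] addr=0x2d blk=5 s=1: MISS | VC [6, 13]

SEQ = [MISS, MISS, VC-HIT, MISS, L1-HIT, L1-HIT, VC-HIT, L1-HIT, L1-HIT, L1-HIT, VC-HIT, MISS]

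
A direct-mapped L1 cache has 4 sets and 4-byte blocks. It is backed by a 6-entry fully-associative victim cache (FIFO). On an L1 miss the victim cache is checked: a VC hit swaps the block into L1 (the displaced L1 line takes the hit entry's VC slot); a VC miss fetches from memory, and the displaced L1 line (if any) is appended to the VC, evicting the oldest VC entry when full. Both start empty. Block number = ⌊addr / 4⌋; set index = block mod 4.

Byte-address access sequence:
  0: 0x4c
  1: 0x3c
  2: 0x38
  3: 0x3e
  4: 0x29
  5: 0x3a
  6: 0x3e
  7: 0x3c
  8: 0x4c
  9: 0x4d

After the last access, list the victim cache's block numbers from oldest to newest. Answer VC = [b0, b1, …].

VC = [15, 10]

#0 0x4c→b19/s3 MISS; vc=[]
#1 0x3c→b15/s3 MISS; vc=[19]
#2 0x38→b14/s2 MISS; vc=[19]
#3 0x3e→b15/s3 L1-HIT; vc=[19]
#4 0x29→b10/s2 MISS; vc=[19,14]
#5 0x3a→b14/s2 VC-HIT; vc=[19,10]
#6 0x3e→b15/s3 L1-HIT; vc=[19,10]
#7 0x3c→b15/s3 L1-HIT; vc=[19,10]
#8 0x4c→b19/s3 VC-HIT; vc=[15,10]
#9 0x4d→b19/s3 L1-HIT; vc=[15,10]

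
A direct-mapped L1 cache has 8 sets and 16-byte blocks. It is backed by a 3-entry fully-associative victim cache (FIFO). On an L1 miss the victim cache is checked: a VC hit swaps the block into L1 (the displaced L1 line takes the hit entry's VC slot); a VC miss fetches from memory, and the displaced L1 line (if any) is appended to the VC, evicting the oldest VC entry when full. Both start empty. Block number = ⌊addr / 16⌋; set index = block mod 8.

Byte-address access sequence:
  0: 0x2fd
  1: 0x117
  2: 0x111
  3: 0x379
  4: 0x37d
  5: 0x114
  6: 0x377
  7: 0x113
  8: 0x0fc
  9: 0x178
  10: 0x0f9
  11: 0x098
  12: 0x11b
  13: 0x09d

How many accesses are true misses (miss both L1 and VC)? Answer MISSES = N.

MISSES = 6

  [0] addr=0x2fd blk=47 s=7: MISS | VC []
  [1] addr=0x117 blk=17 s=1: MISS | VC []
  [2] addr=0x111 blk=17 s=1: L1-HIT | VC []
  [3] addr=0x379 blk=55 s=7: MISS | VC [47]
  [4] addr=0x37d blk=55 s=7: L1-HIT | VC [47]
  [5] addr=0x114 blk=17 s=1: L1-HIT | VC [47]
  [6] addr=0x377 blk=55 s=7: L1-HIT | VC [47]
  [7] addr=0x113 blk=17 s=1: L1-HIT | VC [47]
  [8] addr=0xfc blk=15 s=7: MISS | VC [47, 55]
  [9] addr=0x178 blk=23 s=7: MISS | VC [47, 55, 15]
  [10] addr=0xf9 blk=15 s=7: VC-HIT | VC [47, 55, 23]
  [11] addr=0x98 blk=9 s=1: MISS | VC [55, 23, 17]
  [12] addr=0x11b blk=17 s=1: VC-HIT | VC [55, 23, 9]
  [13] addr=0x9d blk=9 s=1: VC-HIT | VC [55, 23, 17]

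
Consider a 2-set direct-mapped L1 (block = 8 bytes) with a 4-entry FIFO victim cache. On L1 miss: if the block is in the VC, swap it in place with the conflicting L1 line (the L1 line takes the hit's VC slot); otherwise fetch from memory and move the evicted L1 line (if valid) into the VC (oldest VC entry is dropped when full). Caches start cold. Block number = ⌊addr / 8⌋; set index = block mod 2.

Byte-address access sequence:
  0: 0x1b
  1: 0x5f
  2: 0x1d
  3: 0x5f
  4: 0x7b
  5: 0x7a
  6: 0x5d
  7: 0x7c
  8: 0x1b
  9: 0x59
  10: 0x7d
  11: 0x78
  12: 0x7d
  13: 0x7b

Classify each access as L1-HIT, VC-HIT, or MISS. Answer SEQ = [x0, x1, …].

  [0] addr=0x1b blk=3 s=1: MISS | VC []
  [1] addr=0x5f blk=11 s=1: MISS | VC [3]
  [2] addr=0x1d blk=3 s=1: VC-HIT | VC [11]
  [3] addr=0x5f blk=11 s=1: VC-HIT | VC [3]
  [4] addr=0x7b blk=15 s=1: MISS | VC [3, 11]
  [5] addr=0x7a blk=15 s=1: L1-HIT | VC [3, 11]
  [6] addr=0x5d blk=11 s=1: VC-HIT | VC [3, 15]
  [7] addr=0x7c blk=15 s=1: VC-HIT | VC [3, 11]
  [8] addr=0x1b blk=3 s=1: VC-HIT | VC [15, 11]
  [9] addr=0x59 blk=11 s=1: VC-HIT | VC [15, 3]
  [10] addr=0x7d blk=15 s=1: VC-HIT | VC [11, 3]
  [11] addr=0x78 blk=15 s=1: L1-HIT | VC [11, 3]
  [12] addr=0x7d blk=15 s=1: L1-HIT | VC [11, 3]
  [13] addr=0x7b blk=15 s=1: L1-HIT | VC [11, 3]

SEQ = [MISS, MISS, VC-HIT, VC-HIT, MISS, L1-HIT, VC-HIT, VC-HIT, VC-HIT, VC-HIT, VC-HIT, L1-HIT, L1-HIT, L1-HIT]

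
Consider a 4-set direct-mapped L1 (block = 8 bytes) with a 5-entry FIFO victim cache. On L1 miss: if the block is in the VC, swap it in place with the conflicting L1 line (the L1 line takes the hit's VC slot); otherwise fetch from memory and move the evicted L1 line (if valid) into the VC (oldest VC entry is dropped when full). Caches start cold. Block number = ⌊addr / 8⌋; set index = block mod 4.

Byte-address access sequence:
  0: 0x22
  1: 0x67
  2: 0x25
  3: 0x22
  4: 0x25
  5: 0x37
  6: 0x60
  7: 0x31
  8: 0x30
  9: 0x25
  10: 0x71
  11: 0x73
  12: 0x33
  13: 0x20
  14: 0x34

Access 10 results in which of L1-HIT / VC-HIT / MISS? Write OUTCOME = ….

OUTCOME = MISS

0: 0x22 (blk 4, set 0) → MISS  vc=[]
1: 0x67 (blk 12, set 0) → MISS  vc=[4]
2: 0x25 (blk 4, set 0) → VC-HIT  vc=[12]
3: 0x22 (blk 4, set 0) → L1-HIT  vc=[12]
4: 0x25 (blk 4, set 0) → L1-HIT  vc=[12]
5: 0x37 (blk 6, set 2) → MISS  vc=[12]
6: 0x60 (blk 12, set 0) → VC-HIT  vc=[4]
7: 0x31 (blk 6, set 2) → L1-HIT  vc=[4]
8: 0x30 (blk 6, set 2) → L1-HIT  vc=[4]
9: 0x25 (blk 4, set 0) → VC-HIT  vc=[12]
10: 0x71 (blk 14, set 2) → MISS  vc=[12, 6]
11: 0x73 (blk 14, set 2) → L1-HIT  vc=[12, 6]
12: 0x33 (blk 6, set 2) → VC-HIT  vc=[12, 14]
13: 0x20 (blk 4, set 0) → L1-HIT  vc=[12, 14]
14: 0x34 (blk 6, set 2) → L1-HIT  vc=[12, 14]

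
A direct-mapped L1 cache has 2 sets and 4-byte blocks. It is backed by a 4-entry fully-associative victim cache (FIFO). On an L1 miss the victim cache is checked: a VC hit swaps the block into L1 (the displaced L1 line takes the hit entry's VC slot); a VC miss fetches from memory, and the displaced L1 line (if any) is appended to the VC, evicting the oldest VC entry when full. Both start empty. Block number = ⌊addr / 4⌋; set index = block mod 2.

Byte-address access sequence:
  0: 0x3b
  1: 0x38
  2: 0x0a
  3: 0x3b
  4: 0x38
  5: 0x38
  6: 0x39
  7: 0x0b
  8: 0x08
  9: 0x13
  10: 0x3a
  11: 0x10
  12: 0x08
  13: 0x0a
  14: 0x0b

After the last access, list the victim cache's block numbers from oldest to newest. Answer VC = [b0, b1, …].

0: 0x3b (blk 14, set 0) → MISS  vc=[]
1: 0x38 (blk 14, set 0) → L1-HIT  vc=[]
2: 0xa (blk 2, set 0) → MISS  vc=[14]
3: 0x3b (blk 14, set 0) → VC-HIT  vc=[2]
4: 0x38 (blk 14, set 0) → L1-HIT  vc=[2]
5: 0x38 (blk 14, set 0) → L1-HIT  vc=[2]
6: 0x39 (blk 14, set 0) → L1-HIT  vc=[2]
7: 0xb (blk 2, set 0) → VC-HIT  vc=[14]
8: 0x8 (blk 2, set 0) → L1-HIT  vc=[14]
9: 0x13 (blk 4, set 0) → MISS  vc=[14, 2]
10: 0x3a (blk 14, set 0) → VC-HIT  vc=[4, 2]
11: 0x10 (blk 4, set 0) → VC-HIT  vc=[14, 2]
12: 0x8 (blk 2, set 0) → VC-HIT  vc=[14, 4]
13: 0xa (blk 2, set 0) → L1-HIT  vc=[14, 4]
14: 0xb (blk 2, set 0) → L1-HIT  vc=[14, 4]

VC = [14, 4]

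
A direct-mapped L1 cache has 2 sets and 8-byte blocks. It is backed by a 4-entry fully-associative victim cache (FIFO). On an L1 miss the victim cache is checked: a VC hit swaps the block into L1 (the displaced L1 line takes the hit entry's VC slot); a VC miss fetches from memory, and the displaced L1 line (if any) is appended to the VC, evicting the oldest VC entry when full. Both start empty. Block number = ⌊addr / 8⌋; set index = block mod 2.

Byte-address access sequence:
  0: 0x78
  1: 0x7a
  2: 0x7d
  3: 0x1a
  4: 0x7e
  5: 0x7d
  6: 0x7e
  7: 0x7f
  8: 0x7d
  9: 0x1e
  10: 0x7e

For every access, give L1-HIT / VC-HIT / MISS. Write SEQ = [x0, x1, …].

SEQ = [MISS, L1-HIT, L1-HIT, MISS, VC-HIT, L1-HIT, L1-HIT, L1-HIT, L1-HIT, VC-HIT, VC-HIT]

#0 0x78→b15/s1 MISS; vc=[]
#1 0x7a→b15/s1 L1-HIT; vc=[]
#2 0x7d→b15/s1 L1-HIT; vc=[]
#3 0x1a→b3/s1 MISS; vc=[15]
#4 0x7e→b15/s1 VC-HIT; vc=[3]
#5 0x7d→b15/s1 L1-HIT; vc=[3]
#6 0x7e→b15/s1 L1-HIT; vc=[3]
#7 0x7f→b15/s1 L1-HIT; vc=[3]
#8 0x7d→b15/s1 L1-HIT; vc=[3]
#9 0x1e→b3/s1 VC-HIT; vc=[15]
#10 0x7e→b15/s1 VC-HIT; vc=[3]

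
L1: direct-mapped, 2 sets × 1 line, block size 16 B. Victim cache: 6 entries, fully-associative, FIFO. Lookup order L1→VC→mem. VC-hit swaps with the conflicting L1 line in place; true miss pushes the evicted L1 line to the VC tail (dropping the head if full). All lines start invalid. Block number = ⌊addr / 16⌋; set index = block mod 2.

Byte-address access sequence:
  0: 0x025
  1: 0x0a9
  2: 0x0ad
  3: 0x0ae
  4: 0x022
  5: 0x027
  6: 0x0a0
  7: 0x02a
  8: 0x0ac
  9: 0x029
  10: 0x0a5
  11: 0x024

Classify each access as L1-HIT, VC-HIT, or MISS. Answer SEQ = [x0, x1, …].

  [0] addr=0x25 blk=2 s=0: MISS | VC []
  [1] addr=0xa9 blk=10 s=0: MISS | VC [2]
  [2] addr=0xad blk=10 s=0: L1-HIT | VC [2]
  [3] addr=0xae blk=10 s=0: L1-HIT | VC [2]
  [4] addr=0x22 blk=2 s=0: VC-HIT | VC [10]
  [5] addr=0x27 blk=2 s=0: L1-HIT | VC [10]
  [6] addr=0xa0 blk=10 s=0: VC-HIT | VC [2]
  [7] addr=0x2a blk=2 s=0: VC-HIT | VC [10]
  [8] addr=0xac blk=10 s=0: VC-HIT | VC [2]
  [9] addr=0x29 blk=2 s=0: VC-HIT | VC [10]
  [10] addr=0xa5 blk=10 s=0: VC-HIT | VC [2]
  [11] addr=0x24 blk=2 s=0: VC-HIT | VC [10]

SEQ = [MISS, MISS, L1-HIT, L1-HIT, VC-HIT, L1-HIT, VC-HIT, VC-HIT, VC-HIT, VC-HIT, VC-HIT, VC-HIT]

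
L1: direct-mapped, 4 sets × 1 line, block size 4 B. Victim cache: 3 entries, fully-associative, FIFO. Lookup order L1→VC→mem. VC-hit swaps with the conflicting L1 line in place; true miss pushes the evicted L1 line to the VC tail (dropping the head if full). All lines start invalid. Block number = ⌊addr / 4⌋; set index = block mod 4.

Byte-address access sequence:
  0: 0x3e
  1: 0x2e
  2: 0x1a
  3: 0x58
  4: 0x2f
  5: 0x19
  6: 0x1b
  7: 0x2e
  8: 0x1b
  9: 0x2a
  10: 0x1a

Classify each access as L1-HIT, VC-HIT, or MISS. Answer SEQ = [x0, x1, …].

  [0] addr=0x3e blk=15 s=3: MISS | VC []
  [1] addr=0x2e blk=11 s=3: MISS | VC [15]
  [2] addr=0x1a blk=6 s=2: MISS | VC [15]
  [3] addr=0x58 blk=22 s=2: MISS | VC [15, 6]
  [4] addr=0x2f blk=11 s=3: L1-HIT | VC [15, 6]
  [5] addr=0x19 blk=6 s=2: VC-HIT | VC [15, 22]
  [6] addr=0x1b blk=6 s=2: L1-HIT | VC [15, 22]
  [7] addr=0x2e blk=11 s=3: L1-HIT | VC [15, 22]
  [8] addr=0x1b blk=6 s=2: L1-HIT | VC [15, 22]
  [9] addr=0x2a blk=10 s=2: MISS | VC [15, 22, 6]
  [10] addr=0x1a blk=6 s=2: VC-HIT | VC [15, 22, 10]

SEQ = [MISS, MISS, MISS, MISS, L1-HIT, VC-HIT, L1-HIT, L1-HIT, L1-HIT, MISS, VC-HIT]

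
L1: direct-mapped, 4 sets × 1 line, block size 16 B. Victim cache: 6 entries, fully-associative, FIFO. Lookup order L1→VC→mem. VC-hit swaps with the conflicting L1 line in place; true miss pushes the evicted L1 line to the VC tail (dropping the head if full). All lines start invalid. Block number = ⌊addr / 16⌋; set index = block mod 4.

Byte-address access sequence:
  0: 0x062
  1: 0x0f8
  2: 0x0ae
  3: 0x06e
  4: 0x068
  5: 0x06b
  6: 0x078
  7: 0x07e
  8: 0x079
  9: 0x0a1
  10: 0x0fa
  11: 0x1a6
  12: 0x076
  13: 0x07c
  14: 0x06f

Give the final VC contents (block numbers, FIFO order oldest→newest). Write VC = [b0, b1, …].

  [0] addr=0x62 blk=6 s=2: MISS | VC []
  [1] addr=0xf8 blk=15 s=3: MISS | VC []
  [2] addr=0xae blk=10 s=2: MISS | VC [6]
  [3] addr=0x6e blk=6 s=2: VC-HIT | VC [10]
  [4] addr=0x68 blk=6 s=2: L1-HIT | VC [10]
  [5] addr=0x6b blk=6 s=2: L1-HIT | VC [10]
  [6] addr=0x78 blk=7 s=3: MISS | VC [10, 15]
  [7] addr=0x7e blk=7 s=3: L1-HIT | VC [10, 15]
  [8] addr=0x79 blk=7 s=3: L1-HIT | VC [10, 15]
  [9] addr=0xa1 blk=10 s=2: VC-HIT | VC [6, 15]
  [10] addr=0xfa blk=15 s=3: VC-HIT | VC [6, 7]
  [11] addr=0x1a6 blk=26 s=2: MISS | VC [6, 7, 10]
  [12] addr=0x76 blk=7 s=3: VC-HIT | VC [6, 15, 10]
  [13] addr=0x7c blk=7 s=3: L1-HIT | VC [6, 15, 10]
  [14] addr=0x6f blk=6 s=2: VC-HIT | VC [26, 15, 10]

VC = [26, 15, 10]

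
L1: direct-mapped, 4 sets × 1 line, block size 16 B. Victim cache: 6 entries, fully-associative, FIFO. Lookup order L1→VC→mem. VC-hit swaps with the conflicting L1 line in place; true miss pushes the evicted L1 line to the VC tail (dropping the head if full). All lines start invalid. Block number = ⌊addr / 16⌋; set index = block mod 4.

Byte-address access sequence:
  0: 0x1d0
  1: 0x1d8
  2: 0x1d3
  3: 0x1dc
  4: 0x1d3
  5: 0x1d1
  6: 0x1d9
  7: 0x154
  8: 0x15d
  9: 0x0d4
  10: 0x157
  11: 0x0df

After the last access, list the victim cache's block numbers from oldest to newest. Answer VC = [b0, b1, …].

#0 0x1d0→b29/s1 MISS; vc=[]
#1 0x1d8→b29/s1 L1-HIT; vc=[]
#2 0x1d3→b29/s1 L1-HIT; vc=[]
#3 0x1dc→b29/s1 L1-HIT; vc=[]
#4 0x1d3→b29/s1 L1-HIT; vc=[]
#5 0x1d1→b29/s1 L1-HIT; vc=[]
#6 0x1d9→b29/s1 L1-HIT; vc=[]
#7 0x154→b21/s1 MISS; vc=[29]
#8 0x15d→b21/s1 L1-HIT; vc=[29]
#9 0xd4→b13/s1 MISS; vc=[29,21]
#10 0x157→b21/s1 VC-HIT; vc=[29,13]
#11 0xdf→b13/s1 VC-HIT; vc=[29,21]

VC = [29, 21]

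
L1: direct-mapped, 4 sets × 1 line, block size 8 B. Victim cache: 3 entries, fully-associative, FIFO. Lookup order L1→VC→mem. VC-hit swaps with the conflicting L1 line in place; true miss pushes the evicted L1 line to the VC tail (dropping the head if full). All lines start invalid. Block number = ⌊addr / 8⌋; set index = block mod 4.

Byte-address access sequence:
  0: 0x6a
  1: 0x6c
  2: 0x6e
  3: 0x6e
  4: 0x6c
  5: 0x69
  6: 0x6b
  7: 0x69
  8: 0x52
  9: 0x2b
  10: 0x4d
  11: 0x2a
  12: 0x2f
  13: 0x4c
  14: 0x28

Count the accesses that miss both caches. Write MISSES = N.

MISSES = 4

#0 0x6a→b13/s1 MISS; vc=[]
#1 0x6c→b13/s1 L1-HIT; vc=[]
#2 0x6e→b13/s1 L1-HIT; vc=[]
#3 0x6e→b13/s1 L1-HIT; vc=[]
#4 0x6c→b13/s1 L1-HIT; vc=[]
#5 0x69→b13/s1 L1-HIT; vc=[]
#6 0x6b→b13/s1 L1-HIT; vc=[]
#7 0x69→b13/s1 L1-HIT; vc=[]
#8 0x52→b10/s2 MISS; vc=[]
#9 0x2b→b5/s1 MISS; vc=[13]
#10 0x4d→b9/s1 MISS; vc=[13,5]
#11 0x2a→b5/s1 VC-HIT; vc=[13,9]
#12 0x2f→b5/s1 L1-HIT; vc=[13,9]
#13 0x4c→b9/s1 VC-HIT; vc=[13,5]
#14 0x28→b5/s1 VC-HIT; vc=[13,9]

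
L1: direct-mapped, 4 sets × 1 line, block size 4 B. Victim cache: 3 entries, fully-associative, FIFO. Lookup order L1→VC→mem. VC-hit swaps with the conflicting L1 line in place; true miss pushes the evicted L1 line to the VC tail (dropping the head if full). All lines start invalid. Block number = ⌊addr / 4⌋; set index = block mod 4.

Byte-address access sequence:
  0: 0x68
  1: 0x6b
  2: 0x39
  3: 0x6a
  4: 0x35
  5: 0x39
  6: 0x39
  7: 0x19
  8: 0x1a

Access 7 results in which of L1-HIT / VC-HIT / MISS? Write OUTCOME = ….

OUTCOME = MISS

0: 0x68 (blk 26, set 2) → MISS  vc=[]
1: 0x6b (blk 26, set 2) → L1-HIT  vc=[]
2: 0x39 (blk 14, set 2) → MISS  vc=[26]
3: 0x6a (blk 26, set 2) → VC-HIT  vc=[14]
4: 0x35 (blk 13, set 1) → MISS  vc=[14]
5: 0x39 (blk 14, set 2) → VC-HIT  vc=[26]
6: 0x39 (blk 14, set 2) → L1-HIT  vc=[26]
7: 0x19 (blk 6, set 2) → MISS  vc=[26, 14]
8: 0x1a (blk 6, set 2) → L1-HIT  vc=[26, 14]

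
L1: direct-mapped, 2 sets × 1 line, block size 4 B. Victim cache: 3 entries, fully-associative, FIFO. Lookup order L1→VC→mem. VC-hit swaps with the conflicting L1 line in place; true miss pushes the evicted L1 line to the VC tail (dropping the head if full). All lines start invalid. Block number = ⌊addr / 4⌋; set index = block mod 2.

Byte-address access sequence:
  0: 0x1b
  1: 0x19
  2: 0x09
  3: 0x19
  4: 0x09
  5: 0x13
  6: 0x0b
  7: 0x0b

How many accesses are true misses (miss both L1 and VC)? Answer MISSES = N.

MISSES = 3

0: 0x1b (blk 6, set 0) → MISS  vc=[]
1: 0x19 (blk 6, set 0) → L1-HIT  vc=[]
2: 0x9 (blk 2, set 0) → MISS  vc=[6]
3: 0x19 (blk 6, set 0) → VC-HIT  vc=[2]
4: 0x9 (blk 2, set 0) → VC-HIT  vc=[6]
5: 0x13 (blk 4, set 0) → MISS  vc=[6, 2]
6: 0xb (blk 2, set 0) → VC-HIT  vc=[6, 4]
7: 0xb (blk 2, set 0) → L1-HIT  vc=[6, 4]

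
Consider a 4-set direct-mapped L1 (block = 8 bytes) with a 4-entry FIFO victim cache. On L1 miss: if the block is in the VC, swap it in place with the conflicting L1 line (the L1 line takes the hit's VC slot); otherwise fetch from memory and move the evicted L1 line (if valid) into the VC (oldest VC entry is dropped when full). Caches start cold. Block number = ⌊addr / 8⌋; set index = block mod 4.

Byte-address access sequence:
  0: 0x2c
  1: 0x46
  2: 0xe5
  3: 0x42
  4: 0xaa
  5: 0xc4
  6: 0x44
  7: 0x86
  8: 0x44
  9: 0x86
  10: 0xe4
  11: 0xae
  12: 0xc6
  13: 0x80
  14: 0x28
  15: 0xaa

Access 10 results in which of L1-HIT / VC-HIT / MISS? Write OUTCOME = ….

0: 0x2c (blk 5, set 1) → MISS  vc=[]
1: 0x46 (blk 8, set 0) → MISS  vc=[]
2: 0xe5 (blk 28, set 0) → MISS  vc=[8]
3: 0x42 (blk 8, set 0) → VC-HIT  vc=[28]
4: 0xaa (blk 21, set 1) → MISS  vc=[28, 5]
5: 0xc4 (blk 24, set 0) → MISS  vc=[28, 5, 8]
6: 0x44 (blk 8, set 0) → VC-HIT  vc=[28, 5, 24]
7: 0x86 (blk 16, set 0) → MISS  vc=[28, 5, 24, 8]
8: 0x44 (blk 8, set 0) → VC-HIT  vc=[28, 5, 24, 16]
9: 0x86 (blk 16, set 0) → VC-HIT  vc=[28, 5, 24, 8]
10: 0xe4 (blk 28, set 0) → VC-HIT  vc=[16, 5, 24, 8]
11: 0xae (blk 21, set 1) → L1-HIT  vc=[16, 5, 24, 8]
12: 0xc6 (blk 24, set 0) → VC-HIT  vc=[16, 5, 28, 8]
13: 0x80 (blk 16, set 0) → VC-HIT  vc=[24, 5, 28, 8]
14: 0x28 (blk 5, set 1) → VC-HIT  vc=[24, 21, 28, 8]
15: 0xaa (blk 21, set 1) → VC-HIT  vc=[24, 5, 28, 8]

OUTCOME = VC-HIT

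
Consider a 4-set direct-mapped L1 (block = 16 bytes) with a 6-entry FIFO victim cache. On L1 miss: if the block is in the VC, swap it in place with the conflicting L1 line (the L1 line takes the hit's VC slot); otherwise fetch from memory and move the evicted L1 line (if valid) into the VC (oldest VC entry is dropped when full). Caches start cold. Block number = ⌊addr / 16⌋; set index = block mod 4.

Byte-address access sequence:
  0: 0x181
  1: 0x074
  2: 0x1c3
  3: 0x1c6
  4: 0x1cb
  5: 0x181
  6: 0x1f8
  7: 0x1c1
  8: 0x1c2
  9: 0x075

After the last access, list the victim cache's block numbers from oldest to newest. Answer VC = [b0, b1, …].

VC = [24, 31]

  [0] addr=0x181 blk=24 s=0: MISS | VC []
  [1] addr=0x74 blk=7 s=3: MISS | VC []
  [2] addr=0x1c3 blk=28 s=0: MISS | VC [24]
  [3] addr=0x1c6 blk=28 s=0: L1-HIT | VC [24]
  [4] addr=0x1cb blk=28 s=0: L1-HIT | VC [24]
  [5] addr=0x181 blk=24 s=0: VC-HIT | VC [28]
  [6] addr=0x1f8 blk=31 s=3: MISS | VC [28, 7]
  [7] addr=0x1c1 blk=28 s=0: VC-HIT | VC [24, 7]
  [8] addr=0x1c2 blk=28 s=0: L1-HIT | VC [24, 7]
  [9] addr=0x75 blk=7 s=3: VC-HIT | VC [24, 31]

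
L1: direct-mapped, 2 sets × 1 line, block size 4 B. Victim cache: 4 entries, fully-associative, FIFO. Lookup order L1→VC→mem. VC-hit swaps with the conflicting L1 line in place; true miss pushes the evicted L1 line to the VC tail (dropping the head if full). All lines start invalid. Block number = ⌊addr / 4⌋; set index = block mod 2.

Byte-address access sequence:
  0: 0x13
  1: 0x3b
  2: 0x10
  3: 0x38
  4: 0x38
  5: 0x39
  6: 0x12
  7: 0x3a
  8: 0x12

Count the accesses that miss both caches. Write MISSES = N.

MISSES = 2

0: 0x13 (blk 4, set 0) → MISS  vc=[]
1: 0x3b (blk 14, set 0) → MISS  vc=[4]
2: 0x10 (blk 4, set 0) → VC-HIT  vc=[14]
3: 0x38 (blk 14, set 0) → VC-HIT  vc=[4]
4: 0x38 (blk 14, set 0) → L1-HIT  vc=[4]
5: 0x39 (blk 14, set 0) → L1-HIT  vc=[4]
6: 0x12 (blk 4, set 0) → VC-HIT  vc=[14]
7: 0x3a (blk 14, set 0) → VC-HIT  vc=[4]
8: 0x12 (blk 4, set 0) → VC-HIT  vc=[14]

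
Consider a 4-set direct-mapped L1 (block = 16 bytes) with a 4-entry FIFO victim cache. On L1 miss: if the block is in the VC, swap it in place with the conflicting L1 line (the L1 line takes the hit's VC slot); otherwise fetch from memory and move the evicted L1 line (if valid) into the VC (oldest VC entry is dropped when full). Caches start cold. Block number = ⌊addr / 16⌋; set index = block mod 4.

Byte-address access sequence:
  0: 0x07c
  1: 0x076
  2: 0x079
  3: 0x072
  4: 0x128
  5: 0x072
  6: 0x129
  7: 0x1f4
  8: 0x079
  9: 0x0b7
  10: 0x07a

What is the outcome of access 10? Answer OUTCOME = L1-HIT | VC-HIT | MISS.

  [0] addr=0x7c blk=7 s=3: MISS | VC []
  [1] addr=0x76 blk=7 s=3: L1-HIT | VC []
  [2] addr=0x79 blk=7 s=3: L1-HIT | VC []
  [3] addr=0x72 blk=7 s=3: L1-HIT | VC []
  [4] addr=0x128 blk=18 s=2: MISS | VC []
  [5] addr=0x72 blk=7 s=3: L1-HIT | VC []
  [6] addr=0x129 blk=18 s=2: L1-HIT | VC []
  [7] addr=0x1f4 blk=31 s=3: MISS | VC [7]
  [8] addr=0x79 blk=7 s=3: VC-HIT | VC [31]
  [9] addr=0xb7 blk=11 s=3: MISS | VC [31, 7]
  [10] addr=0x7a blk=7 s=3: VC-HIT | VC [31, 11]

OUTCOME = VC-HIT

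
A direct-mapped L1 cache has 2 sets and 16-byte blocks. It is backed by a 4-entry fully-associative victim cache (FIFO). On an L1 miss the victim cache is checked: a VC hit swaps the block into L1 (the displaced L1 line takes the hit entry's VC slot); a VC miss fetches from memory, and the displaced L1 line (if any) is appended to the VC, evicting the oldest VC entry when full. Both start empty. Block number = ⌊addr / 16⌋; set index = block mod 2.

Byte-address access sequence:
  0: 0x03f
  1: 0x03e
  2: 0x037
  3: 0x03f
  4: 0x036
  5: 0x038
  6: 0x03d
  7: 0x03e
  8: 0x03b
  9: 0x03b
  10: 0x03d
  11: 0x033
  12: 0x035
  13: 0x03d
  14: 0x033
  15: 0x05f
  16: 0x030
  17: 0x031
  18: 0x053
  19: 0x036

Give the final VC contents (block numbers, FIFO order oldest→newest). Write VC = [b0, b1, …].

VC = [5]

0: 0x3f (blk 3, set 1) → MISS  vc=[]
1: 0x3e (blk 3, set 1) → L1-HIT  vc=[]
2: 0x37 (blk 3, set 1) → L1-HIT  vc=[]
3: 0x3f (blk 3, set 1) → L1-HIT  vc=[]
4: 0x36 (blk 3, set 1) → L1-HIT  vc=[]
5: 0x38 (blk 3, set 1) → L1-HIT  vc=[]
6: 0x3d (blk 3, set 1) → L1-HIT  vc=[]
7: 0x3e (blk 3, set 1) → L1-HIT  vc=[]
8: 0x3b (blk 3, set 1) → L1-HIT  vc=[]
9: 0x3b (blk 3, set 1) → L1-HIT  vc=[]
10: 0x3d (blk 3, set 1) → L1-HIT  vc=[]
11: 0x33 (blk 3, set 1) → L1-HIT  vc=[]
12: 0x35 (blk 3, set 1) → L1-HIT  vc=[]
13: 0x3d (blk 3, set 1) → L1-HIT  vc=[]
14: 0x33 (blk 3, set 1) → L1-HIT  vc=[]
15: 0x5f (blk 5, set 1) → MISS  vc=[3]
16: 0x30 (blk 3, set 1) → VC-HIT  vc=[5]
17: 0x31 (blk 3, set 1) → L1-HIT  vc=[5]
18: 0x53 (blk 5, set 1) → VC-HIT  vc=[3]
19: 0x36 (blk 3, set 1) → VC-HIT  vc=[5]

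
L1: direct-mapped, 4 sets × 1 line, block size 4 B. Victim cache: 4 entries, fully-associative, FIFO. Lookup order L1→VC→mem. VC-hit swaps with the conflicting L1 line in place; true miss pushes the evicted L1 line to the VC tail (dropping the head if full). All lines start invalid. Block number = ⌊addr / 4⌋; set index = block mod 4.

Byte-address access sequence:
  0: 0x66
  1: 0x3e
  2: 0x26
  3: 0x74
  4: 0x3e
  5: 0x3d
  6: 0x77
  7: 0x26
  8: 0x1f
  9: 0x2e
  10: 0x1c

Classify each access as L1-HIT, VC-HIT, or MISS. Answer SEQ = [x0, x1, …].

SEQ = [MISS, MISS, MISS, MISS, L1-HIT, L1-HIT, L1-HIT, VC-HIT, MISS, MISS, VC-HIT]

#0 0x66→b25/s1 MISS; vc=[]
#1 0x3e→b15/s3 MISS; vc=[]
#2 0x26→b9/s1 MISS; vc=[25]
#3 0x74→b29/s1 MISS; vc=[25,9]
#4 0x3e→b15/s3 L1-HIT; vc=[25,9]
#5 0x3d→b15/s3 L1-HIT; vc=[25,9]
#6 0x77→b29/s1 L1-HIT; vc=[25,9]
#7 0x26→b9/s1 VC-HIT; vc=[25,29]
#8 0x1f→b7/s3 MISS; vc=[25,29,15]
#9 0x2e→b11/s3 MISS; vc=[25,29,15,7]
#10 0x1c→b7/s3 VC-HIT; vc=[25,29,15,11]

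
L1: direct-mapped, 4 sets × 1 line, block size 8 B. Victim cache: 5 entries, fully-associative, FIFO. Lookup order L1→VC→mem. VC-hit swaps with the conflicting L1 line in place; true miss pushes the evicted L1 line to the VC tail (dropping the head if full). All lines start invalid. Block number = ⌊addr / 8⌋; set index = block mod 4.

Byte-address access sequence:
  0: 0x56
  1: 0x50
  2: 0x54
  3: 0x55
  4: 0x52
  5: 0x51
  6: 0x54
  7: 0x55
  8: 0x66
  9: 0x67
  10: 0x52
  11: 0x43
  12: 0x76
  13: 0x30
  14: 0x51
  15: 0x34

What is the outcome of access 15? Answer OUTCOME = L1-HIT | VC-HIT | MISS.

OUTCOME = VC-HIT

#0 0x56→b10/s2 MISS; vc=[]
#1 0x50→b10/s2 L1-HIT; vc=[]
#2 0x54→b10/s2 L1-HIT; vc=[]
#3 0x55→b10/s2 L1-HIT; vc=[]
#4 0x52→b10/s2 L1-HIT; vc=[]
#5 0x51→b10/s2 L1-HIT; vc=[]
#6 0x54→b10/s2 L1-HIT; vc=[]
#7 0x55→b10/s2 L1-HIT; vc=[]
#8 0x66→b12/s0 MISS; vc=[]
#9 0x67→b12/s0 L1-HIT; vc=[]
#10 0x52→b10/s2 L1-HIT; vc=[]
#11 0x43→b8/s0 MISS; vc=[12]
#12 0x76→b14/s2 MISS; vc=[12,10]
#13 0x30→b6/s2 MISS; vc=[12,10,14]
#14 0x51→b10/s2 VC-HIT; vc=[12,6,14]
#15 0x34→b6/s2 VC-HIT; vc=[12,10,14]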